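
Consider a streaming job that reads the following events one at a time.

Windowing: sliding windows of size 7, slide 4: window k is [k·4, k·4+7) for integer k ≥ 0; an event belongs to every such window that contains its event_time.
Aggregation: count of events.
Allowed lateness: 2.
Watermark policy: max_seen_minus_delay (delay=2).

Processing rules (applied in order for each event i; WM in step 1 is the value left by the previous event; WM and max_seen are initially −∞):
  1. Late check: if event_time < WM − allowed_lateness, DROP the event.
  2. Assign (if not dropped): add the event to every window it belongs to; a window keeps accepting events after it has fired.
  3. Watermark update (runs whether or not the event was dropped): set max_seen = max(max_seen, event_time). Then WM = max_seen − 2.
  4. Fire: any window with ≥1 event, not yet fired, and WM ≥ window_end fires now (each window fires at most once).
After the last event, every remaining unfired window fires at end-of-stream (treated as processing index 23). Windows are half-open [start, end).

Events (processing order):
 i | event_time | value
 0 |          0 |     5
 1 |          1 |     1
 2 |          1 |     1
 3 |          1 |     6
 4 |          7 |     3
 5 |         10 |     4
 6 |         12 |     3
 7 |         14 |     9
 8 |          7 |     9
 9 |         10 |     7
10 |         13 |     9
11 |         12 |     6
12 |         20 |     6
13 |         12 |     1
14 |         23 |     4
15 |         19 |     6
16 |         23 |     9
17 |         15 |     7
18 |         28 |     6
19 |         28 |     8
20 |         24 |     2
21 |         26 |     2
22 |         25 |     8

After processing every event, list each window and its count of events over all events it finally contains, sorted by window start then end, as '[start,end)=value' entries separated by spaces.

[0,7)=4 [4,11)=3 [8,15)=6 [12,19)=4 [16,23)=2 [20,27)=6 [24,31)=5 [28,35)=2

i=0 t=0 v=5: → [0,7); WM=-2
i=1 t=1 v=1: → [0,7); WM=-1
i=2 t=1 v=1: → [0,7); WM=-1
i=3 t=1 v=6: → [0,7); WM=-1
i=4 t=7 v=3: → [4,11); WM=5
i=5 t=10 v=4: → [8,15),[4,11); WM=8; [0,7) fires=4
i=6 t=12 v=3: → [12,19),[8,15); WM=10
i=7 t=14 v=9: → [12,19),[8,15); WM=12; [4,11) fires=2
i=8 t=7 v=9: DROP (t<12-2); WM=12
i=9 t=10 v=7: → [8,15),[4,11); WM=12
i=10 t=13 v=9: → [12,19),[8,15); WM=12
i=11 t=12 v=6: → [12,19),[8,15); WM=12
i=12 t=20 v=6: → [20,27),[16,23); WM=18; [8,15) fires=6
i=13 t=12 v=1: DROP (t<18-2); WM=18
i=14 t=23 v=4: → [20,27); WM=21; [12,19) fires=4
i=15 t=19 v=6: → [16,23); WM=21
i=16 t=23 v=9: → [20,27); WM=21
i=17 t=15 v=7: DROP (t<21-2); WM=21
i=18 t=28 v=6: → [28,35),[24,31); WM=26; [16,23) fires=2
i=19 t=28 v=8: → [28,35),[24,31); WM=26
i=20 t=24 v=2: → [24,31),[20,27); WM=26
i=21 t=26 v=2: → [24,31),[20,27); WM=26
i=22 t=25 v=8: → [24,31),[20,27); WM=26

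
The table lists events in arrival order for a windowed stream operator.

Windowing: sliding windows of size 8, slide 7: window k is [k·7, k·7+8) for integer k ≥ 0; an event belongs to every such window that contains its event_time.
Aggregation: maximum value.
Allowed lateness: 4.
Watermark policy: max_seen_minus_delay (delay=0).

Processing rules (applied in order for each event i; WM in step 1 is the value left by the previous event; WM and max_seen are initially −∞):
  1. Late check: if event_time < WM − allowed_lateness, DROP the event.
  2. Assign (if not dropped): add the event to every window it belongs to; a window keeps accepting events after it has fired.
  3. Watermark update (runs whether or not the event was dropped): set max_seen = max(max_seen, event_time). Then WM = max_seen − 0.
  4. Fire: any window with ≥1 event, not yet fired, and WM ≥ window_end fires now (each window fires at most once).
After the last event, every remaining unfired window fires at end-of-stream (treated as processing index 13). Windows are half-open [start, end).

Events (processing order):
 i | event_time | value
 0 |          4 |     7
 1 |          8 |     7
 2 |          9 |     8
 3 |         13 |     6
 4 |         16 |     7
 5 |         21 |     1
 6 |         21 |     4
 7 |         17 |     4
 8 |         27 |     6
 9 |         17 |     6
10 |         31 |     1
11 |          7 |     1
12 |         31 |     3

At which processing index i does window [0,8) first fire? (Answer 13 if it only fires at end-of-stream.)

i=0 t=4 v=7: → [0,8); WM=4
i=1 t=8 v=7: → [7,15); WM=8; [0,8) fires=7
i=2 t=9 v=8: → [7,15); WM=9
i=3 t=13 v=6: → [7,15); WM=13
i=4 t=16 v=7: → [14,22); WM=16; [7,15) fires=8
i=5 t=21 v=1: → [21,29),[14,22); WM=21
i=6 t=21 v=4: → [21,29),[14,22); WM=21
i=7 t=17 v=4: → [14,22); WM=21
i=8 t=27 v=6: → [21,29); WM=27; [14,22) fires=7
i=9 t=17 v=6: DROP (t<27-4); WM=27
i=10 t=31 v=1: → [28,36); WM=31; [21,29) fires=6
i=11 t=7 v=1: DROP (t<31-4); WM=31
i=12 t=31 v=3: → [28,36); WM=31

1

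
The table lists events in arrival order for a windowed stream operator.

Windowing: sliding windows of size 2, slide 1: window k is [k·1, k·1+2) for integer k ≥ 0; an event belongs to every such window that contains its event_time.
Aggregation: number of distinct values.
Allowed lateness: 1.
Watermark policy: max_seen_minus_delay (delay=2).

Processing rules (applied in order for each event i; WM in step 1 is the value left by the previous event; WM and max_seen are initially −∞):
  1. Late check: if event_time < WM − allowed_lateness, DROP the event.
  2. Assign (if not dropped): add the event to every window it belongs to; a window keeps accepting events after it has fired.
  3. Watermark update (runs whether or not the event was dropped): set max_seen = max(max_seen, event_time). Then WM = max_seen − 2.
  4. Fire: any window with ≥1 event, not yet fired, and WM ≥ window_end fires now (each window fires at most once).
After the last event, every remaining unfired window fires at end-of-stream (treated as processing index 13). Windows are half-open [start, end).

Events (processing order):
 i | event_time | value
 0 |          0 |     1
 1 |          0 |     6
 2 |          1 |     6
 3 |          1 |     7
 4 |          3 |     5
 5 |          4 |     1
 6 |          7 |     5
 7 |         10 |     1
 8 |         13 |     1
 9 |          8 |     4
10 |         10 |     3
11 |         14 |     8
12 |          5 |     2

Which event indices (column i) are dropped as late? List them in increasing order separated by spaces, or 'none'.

9 12

i=0 t=0 v=1: → [0,2); WM=-2
i=1 t=0 v=6: → [0,2); WM=-2
i=2 t=1 v=6: → [1,3),[0,2); WM=-1
i=3 t=1 v=7: → [1,3),[0,2); WM=-1
i=4 t=3 v=5: → [3,5),[2,4); WM=1
i=5 t=4 v=1: → [4,6),[3,5); WM=2; [0,2) fires=3
i=6 t=7 v=5: → [7,9),[6,8); WM=5; [1,3) fires=2 [2,4) fires=1 [3,5) fires=2
i=7 t=10 v=1: → [10,12),[9,11); WM=8; [4,6) fires=1 [6,8) fires=1
i=8 t=13 v=1: → [13,15),[12,14); WM=11; [7,9) fires=1 [9,11) fires=1
i=9 t=8 v=4: DROP (t<11-1); WM=11
i=10 t=10 v=3: → [10,12),[9,11); WM=11
i=11 t=14 v=8: → [14,16),[13,15); WM=12; [10,12) fires=2
i=12 t=5 v=2: DROP (t<12-1); WM=12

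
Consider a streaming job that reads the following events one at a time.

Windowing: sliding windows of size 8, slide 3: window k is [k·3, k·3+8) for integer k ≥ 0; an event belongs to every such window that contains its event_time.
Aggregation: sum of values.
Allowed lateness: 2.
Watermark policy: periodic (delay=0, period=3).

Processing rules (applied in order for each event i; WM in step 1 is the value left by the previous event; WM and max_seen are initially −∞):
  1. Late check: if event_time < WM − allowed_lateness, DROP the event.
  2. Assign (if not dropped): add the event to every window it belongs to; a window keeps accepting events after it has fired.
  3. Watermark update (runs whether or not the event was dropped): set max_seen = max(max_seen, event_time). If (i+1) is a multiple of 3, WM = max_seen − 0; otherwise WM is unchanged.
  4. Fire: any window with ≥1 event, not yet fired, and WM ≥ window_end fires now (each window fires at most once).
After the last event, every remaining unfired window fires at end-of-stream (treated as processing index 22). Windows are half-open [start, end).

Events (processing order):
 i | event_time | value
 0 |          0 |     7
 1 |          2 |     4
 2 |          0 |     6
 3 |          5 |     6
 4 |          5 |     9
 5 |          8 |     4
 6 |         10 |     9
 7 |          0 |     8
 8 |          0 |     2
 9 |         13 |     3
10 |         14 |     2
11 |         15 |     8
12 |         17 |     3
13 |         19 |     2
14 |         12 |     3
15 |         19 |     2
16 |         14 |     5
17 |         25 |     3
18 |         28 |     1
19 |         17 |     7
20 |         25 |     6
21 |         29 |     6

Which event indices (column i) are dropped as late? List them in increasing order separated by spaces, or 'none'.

7 8 14 16 19

i=0 t=0 v=7: → [0,8); WM=−∞
i=1 t=2 v=4: → [0,8); WM=−∞
i=2 t=0 v=6: → [0,8); WM=2
i=3 t=5 v=6: → [3,11),[0,8); WM=2
i=4 t=5 v=9: → [3,11),[0,8); WM=2
i=5 t=8 v=4: → [6,14),[3,11); WM=8; [0,8) fires=32
i=6 t=10 v=9: → [9,17),[6,14),[3,11); WM=8
i=7 t=0 v=8: DROP (t<8-2); WM=8
i=8 t=0 v=2: DROP (t<8-2); WM=10
i=9 t=13 v=3: → [12,20),[9,17),[6,14); WM=10
i=10 t=14 v=2: → [12,20),[9,17); WM=10
i=11 t=15 v=8: → [15,23),[12,20),[9,17); WM=15; [3,11) fires=28 [6,14) fires=16
i=12 t=17 v=3: → [15,23),[12,20); WM=15
i=13 t=19 v=2: → [18,26),[15,23),[12,20); WM=15
i=14 t=12 v=3: DROP (t<15-2); WM=19; [9,17) fires=22
i=15 t=19 v=2: → [18,26),[15,23),[12,20); WM=19
i=16 t=14 v=5: DROP (t<19-2); WM=19
i=17 t=25 v=3: → [24,32),[21,29),[18,26); WM=25; [12,20) fires=20 [15,23) fires=15
i=18 t=28 v=1: → [27,35),[24,32),[21,29); WM=25
i=19 t=17 v=7: DROP (t<25-2); WM=25
i=20 t=25 v=6: → [24,32),[21,29),[18,26); WM=28; [18,26) fires=13
i=21 t=29 v=6: → [27,35),[24,32); WM=28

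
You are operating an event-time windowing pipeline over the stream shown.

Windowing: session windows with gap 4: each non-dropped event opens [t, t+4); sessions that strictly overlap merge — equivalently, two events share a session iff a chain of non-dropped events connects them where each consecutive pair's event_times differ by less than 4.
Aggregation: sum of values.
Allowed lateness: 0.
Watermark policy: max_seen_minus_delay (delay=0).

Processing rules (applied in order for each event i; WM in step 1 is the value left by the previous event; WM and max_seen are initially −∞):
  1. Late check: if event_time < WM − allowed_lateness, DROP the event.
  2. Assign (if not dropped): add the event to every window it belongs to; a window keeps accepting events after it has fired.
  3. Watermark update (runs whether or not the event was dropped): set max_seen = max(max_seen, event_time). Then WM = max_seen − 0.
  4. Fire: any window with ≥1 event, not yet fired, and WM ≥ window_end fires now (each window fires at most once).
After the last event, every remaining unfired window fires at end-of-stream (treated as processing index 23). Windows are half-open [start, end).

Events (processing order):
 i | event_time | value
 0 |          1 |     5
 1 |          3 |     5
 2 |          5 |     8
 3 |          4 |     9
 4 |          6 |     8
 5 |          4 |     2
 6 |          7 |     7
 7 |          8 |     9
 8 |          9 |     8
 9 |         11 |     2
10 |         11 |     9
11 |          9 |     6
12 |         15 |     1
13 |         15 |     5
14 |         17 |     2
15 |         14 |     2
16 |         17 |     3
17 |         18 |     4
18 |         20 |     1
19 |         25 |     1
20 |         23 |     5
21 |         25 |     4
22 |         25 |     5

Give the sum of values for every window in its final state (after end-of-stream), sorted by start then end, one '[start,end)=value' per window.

i=0 t=1 v=5: → [1,5); WM=1
i=1 t=3 v=5: → [1,7); WM=3
i=2 t=5 v=8: → [1,9); WM=5
i=3 t=4 v=9: DROP (t<5-0); WM=5
i=4 t=6 v=8: → [1,10); WM=6
i=5 t=4 v=2: DROP (t<6-0); WM=6
i=6 t=7 v=7: → [1,11); WM=7
i=7 t=8 v=9: → [1,12); WM=8
i=8 t=9 v=8: → [1,13); WM=9
i=9 t=11 v=2: → [1,15); WM=11
i=10 t=11 v=9: → [1,15); WM=11
i=11 t=9 v=6: DROP (t<11-0); WM=11
i=12 t=15 v=1: → [15,19); WM=15
i=13 t=15 v=5: → [15,19); WM=15
i=14 t=17 v=2: → [15,21); WM=17
i=15 t=14 v=2: DROP (t<17-0); WM=17
i=16 t=17 v=3: → [15,21); WM=17
i=17 t=18 v=4: → [15,22); WM=18
i=18 t=20 v=1: → [15,24); WM=20
i=19 t=25 v=1: → [25,29); WM=25
i=20 t=23 v=5: DROP (t<25-0); WM=25
i=21 t=25 v=4: → [25,29); WM=25
i=22 t=25 v=5: → [25,29); WM=25

[1,15)=61 [15,24)=16 [25,29)=10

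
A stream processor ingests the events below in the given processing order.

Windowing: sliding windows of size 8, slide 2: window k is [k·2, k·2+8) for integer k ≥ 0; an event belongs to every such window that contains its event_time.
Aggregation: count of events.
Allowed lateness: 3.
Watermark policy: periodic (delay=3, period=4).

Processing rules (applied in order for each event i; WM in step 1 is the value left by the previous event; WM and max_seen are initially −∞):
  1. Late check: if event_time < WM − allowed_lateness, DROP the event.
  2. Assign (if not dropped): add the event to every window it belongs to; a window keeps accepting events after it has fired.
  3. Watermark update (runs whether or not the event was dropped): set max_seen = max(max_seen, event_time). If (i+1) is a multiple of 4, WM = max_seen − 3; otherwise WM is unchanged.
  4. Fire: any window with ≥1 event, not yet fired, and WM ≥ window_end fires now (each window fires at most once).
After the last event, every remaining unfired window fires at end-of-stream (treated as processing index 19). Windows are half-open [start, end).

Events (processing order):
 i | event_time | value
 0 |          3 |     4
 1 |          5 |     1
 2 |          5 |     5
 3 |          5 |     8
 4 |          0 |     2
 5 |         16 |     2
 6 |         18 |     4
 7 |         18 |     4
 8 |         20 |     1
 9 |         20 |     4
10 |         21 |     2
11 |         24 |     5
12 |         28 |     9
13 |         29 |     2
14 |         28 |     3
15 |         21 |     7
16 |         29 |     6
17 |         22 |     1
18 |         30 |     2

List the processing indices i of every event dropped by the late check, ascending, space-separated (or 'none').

i=0 t=3 v=4: → [2,10),[0,8); WM=−∞
i=1 t=5 v=1: → [4,12),[2,10),[0,8); WM=−∞
i=2 t=5 v=5: → [4,12),[2,10),[0,8); WM=−∞
i=3 t=5 v=8: → [4,12),[2,10),[0,8); WM=2
i=4 t=0 v=2: → [0,8); WM=2
i=5 t=16 v=2: → [16,24),[14,22),[12,20),[10,18); WM=2
i=6 t=18 v=4: → [18,26),[16,24),[14,22),[12,20); WM=2
i=7 t=18 v=4: → [18,26),[16,24),[14,22),[12,20); WM=15; [0,8) fires=5 [2,10) fires=4 [4,12) fires=3
i=8 t=20 v=1: → [20,28),[18,26),[16,24),[14,22); WM=15
i=9 t=20 v=4: → [20,28),[18,26),[16,24),[14,22); WM=15
i=10 t=21 v=2: → [20,28),[18,26),[16,24),[14,22); WM=15
i=11 t=24 v=5: → [24,32),[22,30),[20,28),[18,26); WM=21; [10,18) fires=1 [12,20) fires=3
i=12 t=28 v=9: → [28,36),[26,34),[24,32),[22,30); WM=21
i=13 t=29 v=2: → [28,36),[26,34),[24,32),[22,30); WM=21
i=14 t=28 v=3: → [28,36),[26,34),[24,32),[22,30); WM=21
i=15 t=21 v=7: → [20,28),[18,26),[16,24),[14,22); WM=26; [14,22) fires=7 [16,24) fires=7 [18,26) fires=7
i=16 t=29 v=6: → [28,36),[26,34),[24,32),[22,30); WM=26
i=17 t=22 v=1: DROP (t<26-3); WM=26
i=18 t=30 v=2: → [30,38),[28,36),[26,34),[24,32); WM=26

17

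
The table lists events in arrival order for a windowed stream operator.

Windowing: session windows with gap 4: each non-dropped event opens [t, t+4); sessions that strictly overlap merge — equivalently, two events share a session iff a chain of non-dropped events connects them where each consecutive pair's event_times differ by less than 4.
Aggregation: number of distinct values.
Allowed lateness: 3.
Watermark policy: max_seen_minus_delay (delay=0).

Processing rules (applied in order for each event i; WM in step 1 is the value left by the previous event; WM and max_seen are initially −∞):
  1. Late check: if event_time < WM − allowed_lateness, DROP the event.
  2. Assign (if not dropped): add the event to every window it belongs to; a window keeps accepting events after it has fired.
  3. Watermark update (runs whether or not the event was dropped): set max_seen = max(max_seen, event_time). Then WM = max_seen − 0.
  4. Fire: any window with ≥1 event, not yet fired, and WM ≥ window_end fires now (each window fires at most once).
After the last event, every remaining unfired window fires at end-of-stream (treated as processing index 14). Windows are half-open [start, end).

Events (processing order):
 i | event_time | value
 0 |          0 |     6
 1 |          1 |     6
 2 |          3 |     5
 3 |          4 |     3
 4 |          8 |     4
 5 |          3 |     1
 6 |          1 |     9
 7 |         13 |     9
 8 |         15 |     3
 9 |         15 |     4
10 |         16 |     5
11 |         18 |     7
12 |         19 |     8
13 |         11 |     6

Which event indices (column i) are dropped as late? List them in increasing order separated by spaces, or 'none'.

i=0 t=0 v=6: → [0,4); WM=0
i=1 t=1 v=6: → [0,5); WM=1
i=2 t=3 v=5: → [0,7); WM=3
i=3 t=4 v=3: → [0,8); WM=4
i=4 t=8 v=4: → [8,12); WM=8
i=5 t=3 v=1: DROP (t<8-3); WM=8
i=6 t=1 v=9: DROP (t<8-3); WM=8
i=7 t=13 v=9: → [13,17); WM=13
i=8 t=15 v=3: → [13,19); WM=15
i=9 t=15 v=4: → [13,19); WM=15
i=10 t=16 v=5: → [13,20); WM=16
i=11 t=18 v=7: → [13,22); WM=18
i=12 t=19 v=8: → [13,23); WM=19
i=13 t=11 v=6: DROP (t<19-3); WM=19

5 6 13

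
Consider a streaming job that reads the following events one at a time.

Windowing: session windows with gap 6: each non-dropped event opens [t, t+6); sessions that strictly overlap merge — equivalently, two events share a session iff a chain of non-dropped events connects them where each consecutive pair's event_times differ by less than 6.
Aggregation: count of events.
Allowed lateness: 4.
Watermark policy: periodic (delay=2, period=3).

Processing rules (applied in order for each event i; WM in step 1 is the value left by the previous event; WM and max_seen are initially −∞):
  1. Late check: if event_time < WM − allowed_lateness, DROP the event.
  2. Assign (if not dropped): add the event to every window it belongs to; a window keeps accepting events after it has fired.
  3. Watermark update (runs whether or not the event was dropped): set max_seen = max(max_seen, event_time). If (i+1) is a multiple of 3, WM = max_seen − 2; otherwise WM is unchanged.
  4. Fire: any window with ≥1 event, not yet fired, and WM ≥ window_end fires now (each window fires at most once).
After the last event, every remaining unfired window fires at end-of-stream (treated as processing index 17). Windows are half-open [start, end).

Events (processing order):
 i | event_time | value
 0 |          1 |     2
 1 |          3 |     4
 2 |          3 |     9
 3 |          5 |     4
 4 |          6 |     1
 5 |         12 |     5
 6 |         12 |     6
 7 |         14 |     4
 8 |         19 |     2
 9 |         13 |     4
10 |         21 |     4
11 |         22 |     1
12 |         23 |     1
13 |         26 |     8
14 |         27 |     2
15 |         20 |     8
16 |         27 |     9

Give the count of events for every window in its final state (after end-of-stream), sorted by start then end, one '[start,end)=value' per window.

[1,12)=5 [12,33)=11

i=0 t=1 v=2: → [1,7); WM=−∞
i=1 t=3 v=4: → [1,9); WM=−∞
i=2 t=3 v=9: → [1,9); WM=1
i=3 t=5 v=4: → [1,11); WM=1
i=4 t=6 v=1: → [1,12); WM=1
i=5 t=12 v=5: → [12,18); WM=10
i=6 t=12 v=6: → [12,18); WM=10
i=7 t=14 v=4: → [12,20); WM=10
i=8 t=19 v=2: → [12,25); WM=17
i=9 t=13 v=4: → [12,25); WM=17
i=10 t=21 v=4: → [12,27); WM=17
i=11 t=22 v=1: → [12,28); WM=20
i=12 t=23 v=1: → [12,29); WM=20
i=13 t=26 v=8: → [12,32); WM=20
i=14 t=27 v=2: → [12,33); WM=25
i=15 t=20 v=8: DROP (t<25-4); WM=25
i=16 t=27 v=9: → [12,33); WM=25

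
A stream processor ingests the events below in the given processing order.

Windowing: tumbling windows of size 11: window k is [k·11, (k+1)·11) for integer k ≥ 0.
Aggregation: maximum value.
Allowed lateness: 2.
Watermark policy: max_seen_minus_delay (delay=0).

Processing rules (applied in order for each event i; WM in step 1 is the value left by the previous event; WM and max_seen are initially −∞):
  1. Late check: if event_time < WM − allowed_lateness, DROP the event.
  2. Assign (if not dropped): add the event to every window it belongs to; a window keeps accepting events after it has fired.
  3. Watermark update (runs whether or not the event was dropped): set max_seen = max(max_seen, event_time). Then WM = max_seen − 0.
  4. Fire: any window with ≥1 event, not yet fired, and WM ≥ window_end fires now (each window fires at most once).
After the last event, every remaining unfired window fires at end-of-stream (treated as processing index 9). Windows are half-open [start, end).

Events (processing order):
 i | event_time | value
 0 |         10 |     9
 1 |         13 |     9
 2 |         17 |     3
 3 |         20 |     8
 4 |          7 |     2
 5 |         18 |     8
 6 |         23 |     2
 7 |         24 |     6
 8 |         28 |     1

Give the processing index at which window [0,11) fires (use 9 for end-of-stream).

1

i=0 t=10 v=9: → [0,11); WM=10
i=1 t=13 v=9: → [11,22); WM=13; [0,11) fires=9
i=2 t=17 v=3: → [11,22); WM=17
i=3 t=20 v=8: → [11,22); WM=20
i=4 t=7 v=2: DROP (t<20-2); WM=20
i=5 t=18 v=8: → [11,22); WM=20
i=6 t=23 v=2: → [22,33); WM=23; [11,22) fires=9
i=7 t=24 v=6: → [22,33); WM=24
i=8 t=28 v=1: → [22,33); WM=28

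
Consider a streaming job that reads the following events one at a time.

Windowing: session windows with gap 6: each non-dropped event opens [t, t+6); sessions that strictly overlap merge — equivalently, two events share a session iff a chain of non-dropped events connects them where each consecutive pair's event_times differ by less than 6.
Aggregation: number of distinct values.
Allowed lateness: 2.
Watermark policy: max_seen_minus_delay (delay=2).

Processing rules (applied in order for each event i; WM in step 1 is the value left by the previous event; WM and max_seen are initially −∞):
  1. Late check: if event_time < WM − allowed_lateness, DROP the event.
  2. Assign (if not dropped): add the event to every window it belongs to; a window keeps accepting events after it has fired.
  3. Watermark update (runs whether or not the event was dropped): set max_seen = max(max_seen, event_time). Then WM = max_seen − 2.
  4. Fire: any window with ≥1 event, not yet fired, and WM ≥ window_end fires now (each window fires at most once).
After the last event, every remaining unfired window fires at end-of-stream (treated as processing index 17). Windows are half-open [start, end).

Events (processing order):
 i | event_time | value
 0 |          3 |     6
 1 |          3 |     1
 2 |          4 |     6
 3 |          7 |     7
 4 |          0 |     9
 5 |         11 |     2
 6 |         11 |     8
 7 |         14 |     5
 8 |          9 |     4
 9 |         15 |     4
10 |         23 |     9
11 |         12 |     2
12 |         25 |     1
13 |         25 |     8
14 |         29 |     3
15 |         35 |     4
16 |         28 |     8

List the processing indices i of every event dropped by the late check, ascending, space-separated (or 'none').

i=0 t=3 v=6: → [3,9); WM=1
i=1 t=3 v=1: → [3,9); WM=1
i=2 t=4 v=6: → [3,10); WM=2
i=3 t=7 v=7: → [3,13); WM=5
i=4 t=0 v=9: DROP (t<5-2); WM=5
i=5 t=11 v=2: → [3,17); WM=9
i=6 t=11 v=8: → [3,17); WM=9
i=7 t=14 v=5: → [3,20); WM=12
i=8 t=9 v=4: DROP (t<12-2); WM=12
i=9 t=15 v=4: → [3,21); WM=13
i=10 t=23 v=9: → [23,29); WM=21
i=11 t=12 v=2: DROP (t<21-2); WM=21
i=12 t=25 v=1: → [23,31); WM=23
i=13 t=25 v=8: → [23,31); WM=23
i=14 t=29 v=3: → [23,35); WM=27
i=15 t=35 v=4: → [35,41); WM=33
i=16 t=28 v=8: DROP (t<33-2); WM=33

4 8 11 16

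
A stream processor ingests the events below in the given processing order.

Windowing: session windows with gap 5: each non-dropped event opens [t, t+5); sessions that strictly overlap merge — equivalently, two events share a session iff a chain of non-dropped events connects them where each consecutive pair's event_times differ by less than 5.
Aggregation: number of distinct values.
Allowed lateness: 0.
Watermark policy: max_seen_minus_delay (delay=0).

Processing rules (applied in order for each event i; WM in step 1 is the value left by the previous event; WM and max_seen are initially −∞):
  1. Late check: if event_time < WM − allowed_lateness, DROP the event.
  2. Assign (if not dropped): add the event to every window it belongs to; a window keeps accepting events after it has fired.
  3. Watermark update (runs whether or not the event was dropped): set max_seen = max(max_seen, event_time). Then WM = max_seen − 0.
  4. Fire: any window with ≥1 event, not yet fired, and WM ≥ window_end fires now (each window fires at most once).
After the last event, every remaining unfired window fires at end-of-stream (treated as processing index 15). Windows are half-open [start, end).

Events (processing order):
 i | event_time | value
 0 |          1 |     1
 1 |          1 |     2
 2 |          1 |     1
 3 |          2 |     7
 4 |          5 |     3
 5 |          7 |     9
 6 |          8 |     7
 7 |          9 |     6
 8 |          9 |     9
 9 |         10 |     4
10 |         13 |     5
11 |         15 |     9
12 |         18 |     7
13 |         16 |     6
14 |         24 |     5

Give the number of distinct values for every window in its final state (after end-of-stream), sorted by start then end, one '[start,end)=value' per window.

i=0 t=1 v=1: → [1,6); WM=1
i=1 t=1 v=2: → [1,6); WM=1
i=2 t=1 v=1: → [1,6); WM=1
i=3 t=2 v=7: → [1,7); WM=2
i=4 t=5 v=3: → [1,10); WM=5
i=5 t=7 v=9: → [1,12); WM=7
i=6 t=8 v=7: → [1,13); WM=8
i=7 t=9 v=6: → [1,14); WM=9
i=8 t=9 v=9: → [1,14); WM=9
i=9 t=10 v=4: → [1,15); WM=10
i=10 t=13 v=5: → [1,18); WM=13
i=11 t=15 v=9: → [1,20); WM=15
i=12 t=18 v=7: → [1,23); WM=18
i=13 t=16 v=6: DROP (t<18-0); WM=18
i=14 t=24 v=5: → [24,29); WM=24

[1,23)=8 [24,29)=1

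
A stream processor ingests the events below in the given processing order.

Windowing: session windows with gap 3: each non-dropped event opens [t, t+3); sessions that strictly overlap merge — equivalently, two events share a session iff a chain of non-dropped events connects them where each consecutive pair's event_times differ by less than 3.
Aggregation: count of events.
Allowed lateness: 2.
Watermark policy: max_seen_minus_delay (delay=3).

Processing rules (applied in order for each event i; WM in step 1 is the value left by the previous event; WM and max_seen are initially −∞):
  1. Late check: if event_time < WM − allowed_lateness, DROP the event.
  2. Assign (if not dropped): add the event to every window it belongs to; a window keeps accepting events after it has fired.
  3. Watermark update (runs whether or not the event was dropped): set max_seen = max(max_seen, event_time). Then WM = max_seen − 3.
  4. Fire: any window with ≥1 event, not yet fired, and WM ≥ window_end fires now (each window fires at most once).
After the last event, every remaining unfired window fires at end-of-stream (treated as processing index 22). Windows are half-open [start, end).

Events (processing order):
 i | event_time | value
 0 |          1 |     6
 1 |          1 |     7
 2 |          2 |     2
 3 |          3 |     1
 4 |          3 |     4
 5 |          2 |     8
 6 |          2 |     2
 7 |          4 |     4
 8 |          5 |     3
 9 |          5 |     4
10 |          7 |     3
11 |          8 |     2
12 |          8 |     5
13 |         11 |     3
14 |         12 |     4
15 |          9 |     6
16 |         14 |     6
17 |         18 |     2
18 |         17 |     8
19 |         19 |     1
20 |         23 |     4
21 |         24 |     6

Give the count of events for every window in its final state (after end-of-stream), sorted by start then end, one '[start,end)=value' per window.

[1,17)=17 [17,22)=3 [23,27)=2

i=0 t=1 v=6: → [1,4); WM=-2
i=1 t=1 v=7: → [1,4); WM=-2
i=2 t=2 v=2: → [1,5); WM=-1
i=3 t=3 v=1: → [1,6); WM=0
i=4 t=3 v=4: → [1,6); WM=0
i=5 t=2 v=8: → [1,6); WM=0
i=6 t=2 v=2: → [1,6); WM=0
i=7 t=4 v=4: → [1,7); WM=1
i=8 t=5 v=3: → [1,8); WM=2
i=9 t=5 v=4: → [1,8); WM=2
i=10 t=7 v=3: → [1,10); WM=4
i=11 t=8 v=2: → [1,11); WM=5
i=12 t=8 v=5: → [1,11); WM=5
i=13 t=11 v=3: → [11,14); WM=8
i=14 t=12 v=4: → [11,15); WM=9
i=15 t=9 v=6: → [1,15); WM=9
i=16 t=14 v=6: → [1,17); WM=11
i=17 t=18 v=2: → [18,21); WM=15
i=18 t=17 v=8: → [17,21); WM=15
i=19 t=19 v=1: → [17,22); WM=16
i=20 t=23 v=4: → [23,26); WM=20
i=21 t=24 v=6: → [23,27); WM=21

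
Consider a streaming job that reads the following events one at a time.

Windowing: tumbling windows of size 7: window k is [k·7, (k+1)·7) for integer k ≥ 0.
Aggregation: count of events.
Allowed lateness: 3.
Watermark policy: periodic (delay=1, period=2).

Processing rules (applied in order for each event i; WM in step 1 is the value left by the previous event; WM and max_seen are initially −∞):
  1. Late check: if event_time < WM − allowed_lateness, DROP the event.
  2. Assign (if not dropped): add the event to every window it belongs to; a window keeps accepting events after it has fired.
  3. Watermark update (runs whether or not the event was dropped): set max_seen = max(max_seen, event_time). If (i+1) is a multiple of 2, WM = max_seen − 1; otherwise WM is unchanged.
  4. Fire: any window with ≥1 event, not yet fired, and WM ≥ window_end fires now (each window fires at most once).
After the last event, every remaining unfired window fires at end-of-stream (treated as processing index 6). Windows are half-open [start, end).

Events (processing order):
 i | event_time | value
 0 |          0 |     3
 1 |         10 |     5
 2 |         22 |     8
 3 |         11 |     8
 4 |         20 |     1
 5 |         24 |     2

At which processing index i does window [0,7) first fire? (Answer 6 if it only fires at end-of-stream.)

i=0 t=0 v=3: → [0,7); WM=−∞
i=1 t=10 v=5: → [7,14); WM=9; [0,7) fires=1
i=2 t=22 v=8: → [21,28); WM=9
i=3 t=11 v=8: → [7,14); WM=21; [7,14) fires=2
i=4 t=20 v=1: → [14,21); WM=21; [14,21) fires=1
i=5 t=24 v=2: → [21,28); WM=23

1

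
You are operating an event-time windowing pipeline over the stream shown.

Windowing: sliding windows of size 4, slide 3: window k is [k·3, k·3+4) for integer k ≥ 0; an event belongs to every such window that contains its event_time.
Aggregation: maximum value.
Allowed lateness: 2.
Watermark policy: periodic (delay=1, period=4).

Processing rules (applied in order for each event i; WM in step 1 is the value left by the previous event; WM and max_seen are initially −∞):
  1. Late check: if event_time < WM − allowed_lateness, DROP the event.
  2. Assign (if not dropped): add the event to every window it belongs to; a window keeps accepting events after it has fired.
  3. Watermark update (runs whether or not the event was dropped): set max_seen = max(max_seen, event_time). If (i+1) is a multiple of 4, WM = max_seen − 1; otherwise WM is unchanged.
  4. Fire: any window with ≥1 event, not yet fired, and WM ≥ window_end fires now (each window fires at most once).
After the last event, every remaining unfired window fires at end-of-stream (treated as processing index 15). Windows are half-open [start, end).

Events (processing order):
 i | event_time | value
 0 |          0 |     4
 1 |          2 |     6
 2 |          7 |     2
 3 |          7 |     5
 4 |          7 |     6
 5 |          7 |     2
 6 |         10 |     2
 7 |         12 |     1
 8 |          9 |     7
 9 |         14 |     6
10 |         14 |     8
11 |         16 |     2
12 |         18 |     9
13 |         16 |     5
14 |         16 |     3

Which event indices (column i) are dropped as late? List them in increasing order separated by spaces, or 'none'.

i=0 t=0 v=4: → [0,4); WM=−∞
i=1 t=2 v=6: → [0,4); WM=−∞
i=2 t=7 v=2: → [6,10); WM=−∞
i=3 t=7 v=5: → [6,10); WM=6; [0,4) fires=6
i=4 t=7 v=6: → [6,10); WM=6
i=5 t=7 v=2: → [6,10); WM=6
i=6 t=10 v=2: → [9,13); WM=6
i=7 t=12 v=1: → [12,16),[9,13); WM=11; [6,10) fires=6
i=8 t=9 v=7: → [9,13),[6,10); WM=11
i=9 t=14 v=6: → [12,16); WM=11
i=10 t=14 v=8: → [12,16); WM=11
i=11 t=16 v=2: → [15,19); WM=15; [9,13) fires=7
i=12 t=18 v=9: → [18,22),[15,19); WM=15
i=13 t=16 v=5: → [15,19); WM=15
i=14 t=16 v=3: → [15,19); WM=15

none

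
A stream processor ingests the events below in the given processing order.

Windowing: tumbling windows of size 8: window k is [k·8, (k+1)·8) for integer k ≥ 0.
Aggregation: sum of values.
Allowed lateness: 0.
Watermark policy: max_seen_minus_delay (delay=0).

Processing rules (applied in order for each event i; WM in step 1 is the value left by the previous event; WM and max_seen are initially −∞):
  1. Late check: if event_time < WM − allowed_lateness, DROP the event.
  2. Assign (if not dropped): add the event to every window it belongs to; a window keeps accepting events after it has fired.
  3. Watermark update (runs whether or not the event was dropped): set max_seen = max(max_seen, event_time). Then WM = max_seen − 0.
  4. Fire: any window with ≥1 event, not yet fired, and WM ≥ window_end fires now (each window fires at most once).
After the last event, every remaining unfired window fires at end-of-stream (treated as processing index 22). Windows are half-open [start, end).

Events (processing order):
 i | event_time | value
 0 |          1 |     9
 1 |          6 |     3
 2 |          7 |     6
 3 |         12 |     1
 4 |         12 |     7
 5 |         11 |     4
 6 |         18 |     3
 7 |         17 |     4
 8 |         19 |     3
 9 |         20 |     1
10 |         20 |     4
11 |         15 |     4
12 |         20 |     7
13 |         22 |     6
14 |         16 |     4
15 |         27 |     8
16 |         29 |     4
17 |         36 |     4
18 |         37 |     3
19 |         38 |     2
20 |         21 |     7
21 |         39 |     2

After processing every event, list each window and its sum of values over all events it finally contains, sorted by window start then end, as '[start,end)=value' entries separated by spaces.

i=0 t=1 v=9: → [0,8); WM=1
i=1 t=6 v=3: → [0,8); WM=6
i=2 t=7 v=6: → [0,8); WM=7
i=3 t=12 v=1: → [8,16); WM=12; [0,8) fires=18
i=4 t=12 v=7: → [8,16); WM=12
i=5 t=11 v=4: DROP (t<12-0); WM=12
i=6 t=18 v=3: → [16,24); WM=18; [8,16) fires=8
i=7 t=17 v=4: DROP (t<18-0); WM=18
i=8 t=19 v=3: → [16,24); WM=19
i=9 t=20 v=1: → [16,24); WM=20
i=10 t=20 v=4: → [16,24); WM=20
i=11 t=15 v=4: DROP (t<20-0); WM=20
i=12 t=20 v=7: → [16,24); WM=20
i=13 t=22 v=6: → [16,24); WM=22
i=14 t=16 v=4: DROP (t<22-0); WM=22
i=15 t=27 v=8: → [24,32); WM=27; [16,24) fires=24
i=16 t=29 v=4: → [24,32); WM=29
i=17 t=36 v=4: → [32,40); WM=36; [24,32) fires=12
i=18 t=37 v=3: → [32,40); WM=37
i=19 t=38 v=2: → [32,40); WM=38
i=20 t=21 v=7: DROP (t<38-0); WM=38
i=21 t=39 v=2: → [32,40); WM=39

[0,8)=18 [8,16)=8 [16,24)=24 [24,32)=12 [32,40)=11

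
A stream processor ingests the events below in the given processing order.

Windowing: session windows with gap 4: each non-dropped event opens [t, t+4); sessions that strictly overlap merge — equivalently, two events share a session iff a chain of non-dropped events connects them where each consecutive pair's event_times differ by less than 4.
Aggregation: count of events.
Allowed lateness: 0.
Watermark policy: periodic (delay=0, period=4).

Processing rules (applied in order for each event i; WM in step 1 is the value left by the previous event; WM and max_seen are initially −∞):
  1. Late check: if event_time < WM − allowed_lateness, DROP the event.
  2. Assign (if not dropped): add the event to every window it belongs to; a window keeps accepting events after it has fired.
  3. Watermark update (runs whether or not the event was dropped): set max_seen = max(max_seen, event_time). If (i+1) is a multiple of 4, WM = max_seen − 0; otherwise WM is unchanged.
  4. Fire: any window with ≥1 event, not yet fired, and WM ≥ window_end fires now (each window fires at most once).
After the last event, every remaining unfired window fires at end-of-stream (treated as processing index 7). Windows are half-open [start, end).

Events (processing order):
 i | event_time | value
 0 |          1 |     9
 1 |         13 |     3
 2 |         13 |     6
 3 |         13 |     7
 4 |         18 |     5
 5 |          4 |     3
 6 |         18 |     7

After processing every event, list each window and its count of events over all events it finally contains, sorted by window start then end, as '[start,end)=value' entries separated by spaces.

[1,5)=1 [13,17)=3 [18,22)=2

i=0 t=1 v=9: → [1,5); WM=−∞
i=1 t=13 v=3: → [13,17); WM=−∞
i=2 t=13 v=6: → [13,17); WM=−∞
i=3 t=13 v=7: → [13,17); WM=13
i=4 t=18 v=5: → [18,22); WM=13
i=5 t=4 v=3: DROP (t<13-0); WM=13
i=6 t=18 v=7: → [18,22); WM=13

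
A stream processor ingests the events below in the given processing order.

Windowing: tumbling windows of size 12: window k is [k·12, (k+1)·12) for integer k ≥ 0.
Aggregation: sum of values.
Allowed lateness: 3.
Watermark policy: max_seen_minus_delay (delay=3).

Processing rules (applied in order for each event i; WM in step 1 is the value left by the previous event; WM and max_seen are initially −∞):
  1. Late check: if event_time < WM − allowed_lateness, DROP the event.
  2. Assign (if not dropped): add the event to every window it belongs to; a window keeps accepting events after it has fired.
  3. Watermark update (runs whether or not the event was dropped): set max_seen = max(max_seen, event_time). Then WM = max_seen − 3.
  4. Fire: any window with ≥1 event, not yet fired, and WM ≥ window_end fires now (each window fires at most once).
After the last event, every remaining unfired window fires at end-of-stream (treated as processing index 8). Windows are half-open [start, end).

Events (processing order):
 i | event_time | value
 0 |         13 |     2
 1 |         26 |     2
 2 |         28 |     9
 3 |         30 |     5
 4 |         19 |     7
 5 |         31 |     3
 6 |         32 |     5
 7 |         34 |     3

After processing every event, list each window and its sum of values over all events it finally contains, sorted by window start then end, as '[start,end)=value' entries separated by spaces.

i=0 t=13 v=2: → [12,24); WM=10
i=1 t=26 v=2: → [24,36); WM=23
i=2 t=28 v=9: → [24,36); WM=25; [12,24) fires=2
i=3 t=30 v=5: → [24,36); WM=27
i=4 t=19 v=7: DROP (t<27-3); WM=27
i=5 t=31 v=3: → [24,36); WM=28
i=6 t=32 v=5: → [24,36); WM=29
i=7 t=34 v=3: → [24,36); WM=31

[12,24)=2 [24,36)=27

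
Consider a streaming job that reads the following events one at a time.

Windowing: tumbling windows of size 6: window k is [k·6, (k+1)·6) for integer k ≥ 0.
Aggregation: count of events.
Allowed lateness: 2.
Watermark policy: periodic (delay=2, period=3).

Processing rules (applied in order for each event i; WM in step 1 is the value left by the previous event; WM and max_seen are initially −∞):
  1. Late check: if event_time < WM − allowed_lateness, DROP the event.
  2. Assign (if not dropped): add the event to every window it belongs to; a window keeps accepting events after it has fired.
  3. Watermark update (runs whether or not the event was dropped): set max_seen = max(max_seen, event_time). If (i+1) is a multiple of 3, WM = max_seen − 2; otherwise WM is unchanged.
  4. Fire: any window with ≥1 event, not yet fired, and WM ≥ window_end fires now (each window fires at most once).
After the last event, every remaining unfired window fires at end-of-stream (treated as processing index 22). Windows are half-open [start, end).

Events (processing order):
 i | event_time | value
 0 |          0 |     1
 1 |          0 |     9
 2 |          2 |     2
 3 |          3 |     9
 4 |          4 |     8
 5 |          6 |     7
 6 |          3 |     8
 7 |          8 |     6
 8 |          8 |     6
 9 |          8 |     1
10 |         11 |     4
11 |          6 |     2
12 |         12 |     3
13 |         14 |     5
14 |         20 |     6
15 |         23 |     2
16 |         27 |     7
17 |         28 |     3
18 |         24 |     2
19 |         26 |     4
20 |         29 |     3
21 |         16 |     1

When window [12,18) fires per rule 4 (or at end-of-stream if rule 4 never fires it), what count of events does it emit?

i=0 t=0 v=1: → [0,6); WM=−∞
i=1 t=0 v=9: → [0,6); WM=−∞
i=2 t=2 v=2: → [0,6); WM=0
i=3 t=3 v=9: → [0,6); WM=0
i=4 t=4 v=8: → [0,6); WM=0
i=5 t=6 v=7: → [6,12); WM=4
i=6 t=3 v=8: → [0,6); WM=4
i=7 t=8 v=6: → [6,12); WM=4
i=8 t=8 v=6: → [6,12); WM=6; [0,6) fires=6
i=9 t=8 v=1: → [6,12); WM=6
i=10 t=11 v=4: → [6,12); WM=6
i=11 t=6 v=2: → [6,12); WM=9
i=12 t=12 v=3: → [12,18); WM=9
i=13 t=14 v=5: → [12,18); WM=9
i=14 t=20 v=6: → [18,24); WM=18; [6,12) fires=6 [12,18) fires=2
i=15 t=23 v=2: → [18,24); WM=18
i=16 t=27 v=7: → [24,30); WM=18
i=17 t=28 v=3: → [24,30); WM=26; [18,24) fires=2
i=18 t=24 v=2: → [24,30); WM=26
i=19 t=26 v=4: → [24,30); WM=26
i=20 t=29 v=3: → [24,30); WM=27
i=21 t=16 v=1: DROP (t<27-2); WM=27

2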